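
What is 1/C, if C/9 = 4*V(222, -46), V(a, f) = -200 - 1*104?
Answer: -1/10944 ≈ -9.1374e-5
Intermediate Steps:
V(a, f) = -304 (V(a, f) = -200 - 104 = -304)
C = -10944 (C = 9*(4*(-304)) = 9*(-1216) = -10944)
1/C = 1/(-10944) = -1/10944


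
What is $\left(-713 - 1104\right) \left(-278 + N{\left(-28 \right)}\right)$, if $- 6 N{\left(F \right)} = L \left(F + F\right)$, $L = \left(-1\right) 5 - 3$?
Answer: $\frac{1922386}{3} \approx 6.408 \cdot 10^{5}$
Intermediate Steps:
$L = -8$ ($L = -5 - 3 = -8$)
$N{\left(F \right)} = \frac{8 F}{3}$ ($N{\left(F \right)} = - \frac{\left(-8\right) \left(F + F\right)}{6} = - \frac{\left(-8\right) 2 F}{6} = - \frac{\left(-16\right) F}{6} = \frac{8 F}{3}$)
$\left(-713 - 1104\right) \left(-278 + N{\left(-28 \right)}\right) = \left(-713 - 1104\right) \left(-278 + \frac{8}{3} \left(-28\right)\right) = - 1817 \left(-278 - \frac{224}{3}\right) = \left(-1817\right) \left(- \frac{1058}{3}\right) = \frac{1922386}{3}$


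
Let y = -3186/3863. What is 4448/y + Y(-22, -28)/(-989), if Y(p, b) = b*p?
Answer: -8497788856/1575477 ≈ -5393.8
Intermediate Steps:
y = -3186/3863 (y = -3186*1/3863 = -3186/3863 ≈ -0.82475)
4448/y + Y(-22, -28)/(-989) = 4448/(-3186/3863) - 28*(-22)/(-989) = 4448*(-3863/3186) + 616*(-1/989) = -8591312/1593 - 616/989 = -8497788856/1575477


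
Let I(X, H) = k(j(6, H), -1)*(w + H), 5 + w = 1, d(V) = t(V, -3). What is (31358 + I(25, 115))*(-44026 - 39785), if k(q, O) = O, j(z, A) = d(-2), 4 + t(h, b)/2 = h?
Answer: -2618842317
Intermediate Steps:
t(h, b) = -8 + 2*h
d(V) = -8 + 2*V
j(z, A) = -12 (j(z, A) = -8 + 2*(-2) = -8 - 4 = -12)
w = -4 (w = -5 + 1 = -4)
I(X, H) = 4 - H (I(X, H) = -(-4 + H) = 4 - H)
(31358 + I(25, 115))*(-44026 - 39785) = (31358 + (4 - 1*115))*(-44026 - 39785) = (31358 + (4 - 115))*(-83811) = (31358 - 111)*(-83811) = 31247*(-83811) = -2618842317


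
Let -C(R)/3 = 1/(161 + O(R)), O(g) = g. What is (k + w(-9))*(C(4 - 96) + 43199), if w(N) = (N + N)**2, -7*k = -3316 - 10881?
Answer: 16359228840/161 ≈ 1.0161e+8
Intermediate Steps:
C(R) = -3/(161 + R)
k = 14197/7 (k = -(-3316 - 10881)/7 = -1/7*(-14197) = 14197/7 ≈ 2028.1)
w(N) = 4*N**2 (w(N) = (2*N)**2 = 4*N**2)
(k + w(-9))*(C(4 - 96) + 43199) = (14197/7 + 4*(-9)**2)*(-3/(161 + (4 - 96)) + 43199) = (14197/7 + 4*81)*(-3/(161 - 92) + 43199) = (14197/7 + 324)*(-3/69 + 43199) = 16465*(-3*1/69 + 43199)/7 = 16465*(-1/23 + 43199)/7 = (16465/7)*(993576/23) = 16359228840/161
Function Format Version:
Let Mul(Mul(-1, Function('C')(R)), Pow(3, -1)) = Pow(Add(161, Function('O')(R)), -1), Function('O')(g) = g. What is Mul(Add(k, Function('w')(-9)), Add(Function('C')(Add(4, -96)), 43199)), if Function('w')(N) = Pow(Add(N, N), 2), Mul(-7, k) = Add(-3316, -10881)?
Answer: Rational(16359228840, 161) ≈ 1.0161e+8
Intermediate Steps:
Function('C')(R) = Mul(-3, Pow(Add(161, R), -1))
k = Rational(14197, 7) (k = Mul(Rational(-1, 7), Add(-3316, -10881)) = Mul(Rational(-1, 7), -14197) = Rational(14197, 7) ≈ 2028.1)
Function('w')(N) = Mul(4, Pow(N, 2)) (Function('w')(N) = Pow(Mul(2, N), 2) = Mul(4, Pow(N, 2)))
Mul(Add(k, Function('w')(-9)), Add(Function('C')(Add(4, -96)), 43199)) = Mul(Add(Rational(14197, 7), Mul(4, Pow(-9, 2))), Add(Mul(-3, Pow(Add(161, Add(4, -96)), -1)), 43199)) = Mul(Add(Rational(14197, 7), Mul(4, 81)), Add(Mul(-3, Pow(Add(161, -92), -1)), 43199)) = Mul(Add(Rational(14197, 7), 324), Add(Mul(-3, Pow(69, -1)), 43199)) = Mul(Rational(16465, 7), Add(Mul(-3, Rational(1, 69)), 43199)) = Mul(Rational(16465, 7), Add(Rational(-1, 23), 43199)) = Mul(Rational(16465, 7), Rational(993576, 23)) = Rational(16359228840, 161)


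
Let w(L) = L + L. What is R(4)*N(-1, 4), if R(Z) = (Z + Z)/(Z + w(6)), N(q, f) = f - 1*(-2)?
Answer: 3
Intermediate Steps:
N(q, f) = 2 + f (N(q, f) = f + 2 = 2 + f)
w(L) = 2*L
R(Z) = 2*Z/(12 + Z) (R(Z) = (Z + Z)/(Z + 2*6) = (2*Z)/(Z + 12) = (2*Z)/(12 + Z) = 2*Z/(12 + Z))
R(4)*N(-1, 4) = (2*4/(12 + 4))*(2 + 4) = (2*4/16)*6 = (2*4*(1/16))*6 = (½)*6 = 3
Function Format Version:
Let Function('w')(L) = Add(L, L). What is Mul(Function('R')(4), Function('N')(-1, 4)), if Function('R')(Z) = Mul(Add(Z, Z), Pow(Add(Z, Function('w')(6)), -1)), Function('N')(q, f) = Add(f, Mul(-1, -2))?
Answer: 3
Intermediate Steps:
Function('N')(q, f) = Add(2, f) (Function('N')(q, f) = Add(f, 2) = Add(2, f))
Function('w')(L) = Mul(2, L)
Function('R')(Z) = Mul(2, Z, Pow(Add(12, Z), -1)) (Function('R')(Z) = Mul(Add(Z, Z), Pow(Add(Z, Mul(2, 6)), -1)) = Mul(Mul(2, Z), Pow(Add(Z, 12), -1)) = Mul(Mul(2, Z), Pow(Add(12, Z), -1)) = Mul(2, Z, Pow(Add(12, Z), -1)))
Mul(Function('R')(4), Function('N')(-1, 4)) = Mul(Mul(2, 4, Pow(Add(12, 4), -1)), Add(2, 4)) = Mul(Mul(2, 4, Pow(16, -1)), 6) = Mul(Mul(2, 4, Rational(1, 16)), 6) = Mul(Rational(1, 2), 6) = 3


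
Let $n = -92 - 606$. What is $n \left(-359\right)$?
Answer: $250582$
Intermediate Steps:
$n = -698$
$n \left(-359\right) = \left(-698\right) \left(-359\right) = 250582$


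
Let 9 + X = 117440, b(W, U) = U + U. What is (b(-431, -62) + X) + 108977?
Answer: 226284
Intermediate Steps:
b(W, U) = 2*U
X = 117431 (X = -9 + 117440 = 117431)
(b(-431, -62) + X) + 108977 = (2*(-62) + 117431) + 108977 = (-124 + 117431) + 108977 = 117307 + 108977 = 226284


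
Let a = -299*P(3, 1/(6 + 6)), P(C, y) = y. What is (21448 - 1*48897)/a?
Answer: 329388/299 ≈ 1101.6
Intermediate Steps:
a = -299/12 (a = -299/(6 + 6) = -299/12 ≈ -24.917)
(21448 - 1*48897)/a = (21448 - 1*48897)/(-299/12) = (21448 - 48897)*(-12/299) = -27449*(-12/299) = 329388/299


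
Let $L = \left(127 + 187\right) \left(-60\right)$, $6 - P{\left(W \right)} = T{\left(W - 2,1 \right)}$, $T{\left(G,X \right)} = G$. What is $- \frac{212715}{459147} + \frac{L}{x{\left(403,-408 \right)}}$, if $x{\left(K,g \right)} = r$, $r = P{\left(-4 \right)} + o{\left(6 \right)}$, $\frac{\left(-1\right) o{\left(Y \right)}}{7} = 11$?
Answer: $\frac{44289759}{153049} \approx 289.38$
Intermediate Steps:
$P{\left(W \right)} = 8 - W$ ($P{\left(W \right)} = 6 - \left(W - 2\right) = 6 - \left(-2 + W\right) = 8 - W$)
$o{\left(Y \right)} = -77$ ($o{\left(Y \right)} = \left(-7\right) 11 = -77$)
$r = -65$ ($r = \left(8 - -4\right) - 77 = \left(8 + 4\right) - 77 = 12 - 77 = -65$)
$L = -18840$ ($L = 314 \left(-60\right) = -18840$)
$x{\left(K,g \right)} = -65$
$- \frac{212715}{459147} + \frac{L}{x{\left(403,-408 \right)}} = - \frac{212715}{459147} - \frac{18840}{-65} = \left(-212715\right) \frac{1}{459147} - - \frac{3768}{13} = - \frac{70905}{153049} + \frac{3768}{13} = \frac{44289759}{153049}$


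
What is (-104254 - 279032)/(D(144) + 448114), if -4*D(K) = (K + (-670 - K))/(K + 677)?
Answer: -209785204/245267841 ≈ -0.85533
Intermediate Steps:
D(K) = 335/(2*(677 + K)) (D(K) = -(K + (-670 - K))/(4*(K + 677)) = -(-335)/(2*(677 + K)) = 335/(2*(677 + K)))
(-104254 - 279032)/(D(144) + 448114) = (-104254 - 279032)/(335/(2*(677 + 144)) + 448114) = -383286/((335/2)/821 + 448114) = -383286/((335/2)*(1/821) + 448114) = -383286/(335/1642 + 448114) = -383286/735803523/1642 = -383286*1642/735803523 = -209785204/245267841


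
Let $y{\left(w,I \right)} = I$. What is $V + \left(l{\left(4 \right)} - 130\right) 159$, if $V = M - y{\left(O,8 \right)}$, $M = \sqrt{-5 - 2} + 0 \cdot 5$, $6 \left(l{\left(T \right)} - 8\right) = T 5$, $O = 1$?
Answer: $-18876 + i \sqrt{7} \approx -18876.0 + 2.6458 i$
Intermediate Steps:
$l{\left(T \right)} = 8 + \frac{5 T}{6}$ ($l{\left(T \right)} = 8 + \frac{T 5}{6} = 8 + \frac{5 T}{6}$)
$M = i \sqrt{7}$ ($M = \sqrt{-7} + 0 = i \sqrt{7} + 0 = i \sqrt{7} \approx 2.6458 i$)
$V = -8 + i \sqrt{7}$ ($V = i \sqrt{7} - 8 = -8 + i \sqrt{7} \approx -8.0 + 2.6458 i$)
$V + \left(l{\left(4 \right)} - 130\right) 159 = \left(-8 + i \sqrt{7}\right) + \left(\left(8 + \frac{5}{6} \cdot 4\right) - 130\right) 159 = \left(-8 + i \sqrt{7}\right) + \left(\left(8 + \frac{10}{3}\right) - 130\right) 159 = \left(-8 + i \sqrt{7}\right) + \left(\frac{34}{3} - 130\right) 159 = \left(-8 + i \sqrt{7}\right) - 18868 = -18876 + i \sqrt{7}$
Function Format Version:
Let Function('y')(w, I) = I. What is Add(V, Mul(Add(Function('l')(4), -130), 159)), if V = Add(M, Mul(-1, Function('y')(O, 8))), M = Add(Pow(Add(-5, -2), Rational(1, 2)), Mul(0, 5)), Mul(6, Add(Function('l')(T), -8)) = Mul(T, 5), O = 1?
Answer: Add(-18876, Mul(I, Pow(7, Rational(1, 2)))) ≈ Add(-18876., Mul(2.6458, I))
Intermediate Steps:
Function('l')(T) = Add(8, Mul(Rational(5, 6), T)) (Function('l')(T) = Add(8, Mul(Rational(1, 6), Mul(T, 5))) = Add(8, Mul(Rational(1, 6), Mul(5, T))) = Add(8, Mul(Rational(5, 6), T)))
M = Mul(I, Pow(7, Rational(1, 2))) (M = Add(Pow(-7, Rational(1, 2)), 0) = Add(Mul(I, Pow(7, Rational(1, 2))), 0) = Mul(I, Pow(7, Rational(1, 2))) ≈ Mul(2.6458, I))
V = Add(-8, Mul(I, Pow(7, Rational(1, 2)))) (V = Add(Mul(I, Pow(7, Rational(1, 2))), Mul(-1, 8)) = Add(Mul(I, Pow(7, Rational(1, 2))), -8) = Add(-8, Mul(I, Pow(7, Rational(1, 2)))) ≈ Add(-8.0000, Mul(2.6458, I)))
Add(V, Mul(Add(Function('l')(4), -130), 159)) = Add(Add(-8, Mul(I, Pow(7, Rational(1, 2)))), Mul(Add(Add(8, Mul(Rational(5, 6), 4)), -130), 159)) = Add(Add(-8, Mul(I, Pow(7, Rational(1, 2)))), Mul(Add(Add(8, Rational(10, 3)), -130), 159)) = Add(Add(-8, Mul(I, Pow(7, Rational(1, 2)))), Mul(Add(Rational(34, 3), -130), 159)) = Add(Add(-8, Mul(I, Pow(7, Rational(1, 2)))), Mul(Rational(-356, 3), 159)) = Add(Add(-8, Mul(I, Pow(7, Rational(1, 2)))), -18868) = Add(-18876, Mul(I, Pow(7, Rational(1, 2))))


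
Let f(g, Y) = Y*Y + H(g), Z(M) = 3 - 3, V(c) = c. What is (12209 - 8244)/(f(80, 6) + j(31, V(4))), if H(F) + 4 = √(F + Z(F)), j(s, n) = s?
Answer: 249795/3889 - 15860*√5/3889 ≈ 55.112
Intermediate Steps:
Z(M) = 0
H(F) = -4 + √F (H(F) = -4 + √(F + 0) = -4 + √F)
f(g, Y) = -4 + Y² + √g (f(g, Y) = Y*Y + (-4 + √g) = Y² + (-4 + √g) = -4 + Y² + √g)
(12209 - 8244)/(f(80, 6) + j(31, V(4))) = (12209 - 8244)/((-4 + 6² + √80) + 31) = 3965/((-4 + 36 + 4*√5) + 31) = 3965/((32 + 4*√5) + 31) = 3965/(63 + 4*√5)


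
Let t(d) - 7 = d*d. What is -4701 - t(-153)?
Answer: -28117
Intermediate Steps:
t(d) = 7 + d² (t(d) = 7 + d*d = 7 + d²)
-4701 - t(-153) = -4701 - (7 + (-153)²) = -4701 - (7 + 23409) = -4701 - 1*23416 = -4701 - 23416 = -28117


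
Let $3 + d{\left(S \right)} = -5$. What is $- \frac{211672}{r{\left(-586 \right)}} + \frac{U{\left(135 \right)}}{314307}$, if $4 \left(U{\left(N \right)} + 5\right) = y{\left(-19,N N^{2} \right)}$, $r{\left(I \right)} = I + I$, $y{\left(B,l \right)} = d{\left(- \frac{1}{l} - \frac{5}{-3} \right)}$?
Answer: $\frac{2376070825}{13155993} \approx 180.61$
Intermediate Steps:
$d{\left(S \right)} = -8$ ($d{\left(S \right)} = -3 - 5 = -8$)
$y{\left(B,l \right)} = -8$
$r{\left(I \right)} = 2 I$
$U{\left(N \right)} = -7$ ($U{\left(N \right)} = -5 + \frac{1}{4} \left(-8\right) = -5 - 2 = -7$)
$- \frac{211672}{r{\left(-586 \right)}} + \frac{U{\left(135 \right)}}{314307} = - \frac{211672}{2 \left(-586\right)} - \frac{7}{314307} = - \frac{211672}{-1172} - \frac{1}{44901} = \left(-211672\right) \left(- \frac{1}{1172}\right) - \frac{1}{44901} = \frac{52918}{293} - \frac{1}{44901} = \frac{2376070825}{13155993}$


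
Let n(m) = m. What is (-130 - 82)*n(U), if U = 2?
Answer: -424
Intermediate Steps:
(-130 - 82)*n(U) = (-130 - 82)*2 = -212*2 = -424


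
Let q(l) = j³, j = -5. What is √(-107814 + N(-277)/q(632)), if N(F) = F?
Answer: I*√67382365/25 ≈ 328.35*I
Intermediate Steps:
q(l) = -125 (q(l) = (-5)³ = -125)
√(-107814 + N(-277)/q(632)) = √(-107814 - 277/(-125)) = √(-107814 - 277*(-1/125)) = √(-107814 + 277/125) = √(-13476473/125) = I*√67382365/25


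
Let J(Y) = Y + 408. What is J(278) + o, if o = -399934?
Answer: -399248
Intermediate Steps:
J(Y) = 408 + Y
J(278) + o = (408 + 278) - 399934 = 686 - 399934 = -399248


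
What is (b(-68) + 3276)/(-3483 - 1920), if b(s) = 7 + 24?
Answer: -3307/5403 ≈ -0.61207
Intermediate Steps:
b(s) = 31
(b(-68) + 3276)/(-3483 - 1920) = (31 + 3276)/(-3483 - 1920) = 3307/(-5403) = 3307*(-1/5403) = -3307/5403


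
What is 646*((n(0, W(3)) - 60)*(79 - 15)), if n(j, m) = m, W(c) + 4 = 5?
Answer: -2439296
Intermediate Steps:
W(c) = 1 (W(c) = -4 + 5 = 1)
646*((n(0, W(3)) - 60)*(79 - 15)) = 646*((1 - 60)*(79 - 15)) = 646*(-59*64) = 646*(-3776) = -2439296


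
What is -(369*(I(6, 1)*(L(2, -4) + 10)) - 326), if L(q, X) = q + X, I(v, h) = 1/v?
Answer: -166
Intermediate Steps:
L(q, X) = X + q
-(369*(I(6, 1)*(L(2, -4) + 10)) - 326) = -(369*(((-4 + 2) + 10)/6) - 326) = -(369*((-2 + 10)/6) - 326) = -(369*((1/6)*8) - 326) = -(369*(4/3) - 326) = -(492 - 326) = -1*166 = -166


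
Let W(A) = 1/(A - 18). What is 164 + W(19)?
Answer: 165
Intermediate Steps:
W(A) = 1/(-18 + A)
164 + W(19) = 164 + 1/(-18 + 19) = 164 + 1/1 = 164 + 1 = 165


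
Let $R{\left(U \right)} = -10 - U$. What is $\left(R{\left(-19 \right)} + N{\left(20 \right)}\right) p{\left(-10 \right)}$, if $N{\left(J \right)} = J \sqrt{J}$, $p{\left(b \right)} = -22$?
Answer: $-198 - 880 \sqrt{5} \approx -2165.7$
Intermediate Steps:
$N{\left(J \right)} = J^{\frac{3}{2}}$
$\left(R{\left(-19 \right)} + N{\left(20 \right)}\right) p{\left(-10 \right)} = \left(\left(-10 - -19\right) + 20^{\frac{3}{2}}\right) \left(-22\right) = \left(\left(-10 + 19\right) + 40 \sqrt{5}\right) \left(-22\right) = \left(9 + 40 \sqrt{5}\right) \left(-22\right) = -198 - 880 \sqrt{5}$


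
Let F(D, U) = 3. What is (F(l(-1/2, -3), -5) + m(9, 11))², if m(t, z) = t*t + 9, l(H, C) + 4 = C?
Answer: 8649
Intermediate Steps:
l(H, C) = -4 + C
m(t, z) = 9 + t² (m(t, z) = t² + 9 = 9 + t²)
(F(l(-1/2, -3), -5) + m(9, 11))² = (3 + (9 + 9²))² = (3 + (9 + 81))² = (3 + 90)² = 93² = 8649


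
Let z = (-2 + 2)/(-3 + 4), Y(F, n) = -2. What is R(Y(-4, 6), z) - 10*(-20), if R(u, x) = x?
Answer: 200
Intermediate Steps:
z = 0 (z = 0/1 = 0*1 = 0)
R(Y(-4, 6), z) - 10*(-20) = 0 - 10*(-20) = 0 + 200 = 200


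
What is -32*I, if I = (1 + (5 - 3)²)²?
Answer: -800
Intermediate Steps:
I = 25 (I = (1 + 2²)² = (1 + 4)² = 5² = 25)
-32*I = -32*25 = -800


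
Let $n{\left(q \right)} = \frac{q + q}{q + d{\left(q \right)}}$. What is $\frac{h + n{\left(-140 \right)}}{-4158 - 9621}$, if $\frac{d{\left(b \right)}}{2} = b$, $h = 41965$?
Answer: $- \frac{125897}{41337} \approx -3.0456$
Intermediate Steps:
$d{\left(b \right)} = 2 b$
$n{\left(q \right)} = \frac{2}{3}$ ($n{\left(q \right)} = \frac{q + q}{q + 2 q} = \frac{2 q}{3 q} = 2 q \frac{1}{3 q} = \frac{2}{3}$)
$\frac{h + n{\left(-140 \right)}}{-4158 - 9621} = \frac{41965 + \frac{2}{3}}{-4158 - 9621} = \frac{125897}{3 \left(-13779\right)} = \frac{125897}{3} \left(- \frac{1}{13779}\right) = - \frac{125897}{41337}$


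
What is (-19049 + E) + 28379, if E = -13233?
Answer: -3903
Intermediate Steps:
(-19049 + E) + 28379 = (-19049 - 13233) + 28379 = -32282 + 28379 = -3903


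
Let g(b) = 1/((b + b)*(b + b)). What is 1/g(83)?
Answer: 27556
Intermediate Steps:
g(b) = 1/(4*b²) (g(b) = 1/((2*b)*(2*b)) = 1/(4*b²))
1/g(83) = 1/((¼)/83²) = 1/((¼)*(1/6889)) = 1/(1/27556) = 27556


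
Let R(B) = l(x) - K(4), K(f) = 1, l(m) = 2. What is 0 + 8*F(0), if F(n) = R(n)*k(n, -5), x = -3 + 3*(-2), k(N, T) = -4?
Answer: -32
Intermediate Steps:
x = -9 (x = -3 - 6 = -9)
R(B) = 1 (R(B) = 2 - 1*1 = 2 - 1 = 1)
F(n) = -4 (F(n) = 1*(-4) = -4)
0 + 8*F(0) = 0 + 8*(-4) = 0 - 32 = -32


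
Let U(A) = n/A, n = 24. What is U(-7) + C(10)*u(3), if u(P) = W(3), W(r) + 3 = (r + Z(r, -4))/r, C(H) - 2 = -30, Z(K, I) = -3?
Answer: 564/7 ≈ 80.571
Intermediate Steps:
C(H) = -28 (C(H) = 2 - 30 = -28)
W(r) = -3 + (-3 + r)/r (W(r) = -3 + (r - 3)/r = -3 + (-3 + r)/r)
u(P) = -3 (u(P) = -2 - 3/3 = -2 - 3*⅓ = -2 - 1 = -3)
U(A) = 24/A
U(-7) + C(10)*u(3) = 24/(-7) - 28*(-3) = 24*(-⅐) + 84 = -24/7 + 84 = 564/7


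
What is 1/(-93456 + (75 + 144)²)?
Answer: -1/45495 ≈ -2.1980e-5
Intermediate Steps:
1/(-93456 + (75 + 144)²) = 1/(-93456 + 219²) = 1/(-93456 + 47961) = 1/(-45495) = -1/45495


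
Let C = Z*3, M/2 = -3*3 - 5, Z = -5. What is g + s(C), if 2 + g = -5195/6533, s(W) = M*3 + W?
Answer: -665028/6533 ≈ -101.80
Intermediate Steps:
M = -28 (M = 2*(-3*3 - 5) = 2*(-9 - 5) = 2*(-14) = -28)
C = -15 (C = -5*3 = -15)
s(W) = -84 + W (s(W) = -28*3 + W = -84 + W)
g = -18261/6533 (g = -2 - 5195/6533 = -18261/6533 ≈ -2.7952)
g + s(C) = -18261/6533 + (-84 - 15) = -18261/6533 - 99 = -665028/6533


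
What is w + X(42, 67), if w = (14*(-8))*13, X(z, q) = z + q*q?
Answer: 3075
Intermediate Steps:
X(z, q) = z + q²
w = -1456 (w = -112*13 = -1456)
w + X(42, 67) = -1456 + (42 + 67²) = -1456 + (42 + 4489) = -1456 + 4531 = 3075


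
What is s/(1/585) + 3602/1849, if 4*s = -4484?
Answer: -1212542863/1849 ≈ -6.5578e+5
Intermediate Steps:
s = -1121 (s = (¼)*(-4484) = -1121)
s/(1/585) + 3602/1849 = -1121/(1/585) + 3602/1849 = -1121/1/585 + 3602*(1/1849) = -1121*585 + 3602/1849 = -655785 + 3602/1849 = -1212542863/1849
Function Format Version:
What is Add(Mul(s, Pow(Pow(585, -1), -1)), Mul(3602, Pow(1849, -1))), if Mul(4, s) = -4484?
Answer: Rational(-1212542863, 1849) ≈ -6.5578e+5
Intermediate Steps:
s = -1121 (s = Mul(Rational(1, 4), -4484) = -1121)
Add(Mul(s, Pow(Pow(585, -1), -1)), Mul(3602, Pow(1849, -1))) = Add(Mul(-1121, Pow(Pow(585, -1), -1)), Mul(3602, Pow(1849, -1))) = Add(Mul(-1121, Pow(Rational(1, 585), -1)), Mul(3602, Rational(1, 1849))) = Add(Mul(-1121, 585), Rational(3602, 1849)) = Add(-655785, Rational(3602, 1849)) = Rational(-1212542863, 1849)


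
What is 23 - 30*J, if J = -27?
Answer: 833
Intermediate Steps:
23 - 30*J = 23 - 30*(-27) = 23 + 810 = 833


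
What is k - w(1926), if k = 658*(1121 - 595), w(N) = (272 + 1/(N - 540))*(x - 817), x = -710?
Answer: 351791333/462 ≈ 7.6145e+5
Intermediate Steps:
w(N) = -415344 - 1527/(-540 + N) (w(N) = (272 + 1/(N - 540))*(-710 - 817) = (272 + 1/(-540 + N))*(-1527) = -415344 - 1527/(-540 + N))
k = 346108 (k = 658*526 = 346108)
k - w(1926) = 346108 - 1527*(146879 - 272*1926)/(-540 + 1926) = 346108 - 1527*(146879 - 523872)/1386 = 346108 - 1527*(-376993)/1386 = 346108 - 1*(-191889437/462) = 346108 + 191889437/462 = 351791333/462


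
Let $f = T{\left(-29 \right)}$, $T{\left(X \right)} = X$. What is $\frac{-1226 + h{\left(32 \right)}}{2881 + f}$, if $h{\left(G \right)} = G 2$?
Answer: $- \frac{581}{1426} \approx -0.40743$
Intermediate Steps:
$f = -29$
$h{\left(G \right)} = 2 G$
$\frac{-1226 + h{\left(32 \right)}}{2881 + f} = \frac{-1226 + 2 \cdot 32}{2881 - 29} = \frac{-1226 + 64}{2852} = \left(-1162\right) \frac{1}{2852} = - \frac{581}{1426}$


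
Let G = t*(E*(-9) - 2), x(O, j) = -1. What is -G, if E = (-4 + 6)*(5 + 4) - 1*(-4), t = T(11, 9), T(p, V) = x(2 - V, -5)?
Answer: -200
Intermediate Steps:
T(p, V) = -1
t = -1
E = 22 (E = 2*9 + 4 = 18 + 4 = 22)
G = 200 (G = -(22*(-9) - 2) = -(-198 - 2) = -1*(-200) = 200)
-G = -1*200 = -200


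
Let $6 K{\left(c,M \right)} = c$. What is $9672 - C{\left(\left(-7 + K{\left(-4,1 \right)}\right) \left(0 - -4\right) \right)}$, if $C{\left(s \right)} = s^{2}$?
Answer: $\frac{78584}{9} \approx 8731.6$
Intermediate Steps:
$K{\left(c,M \right)} = \frac{c}{6}$
$9672 - C{\left(\left(-7 + K{\left(-4,1 \right)}\right) \left(0 - -4\right) \right)} = 9672 - \left(\left(-7 + \frac{1}{6} \left(-4\right)\right) \left(0 - -4\right)\right)^{2} = 9672 - \left(\left(-7 - \frac{2}{3}\right) \left(0 + 4\right)\right)^{2} = 9672 - \left(\left(- \frac{23}{3}\right) 4\right)^{2} = 9672 - \left(- \frac{92}{3}\right)^{2} = 9672 - \frac{8464}{9} = \frac{78584}{9}$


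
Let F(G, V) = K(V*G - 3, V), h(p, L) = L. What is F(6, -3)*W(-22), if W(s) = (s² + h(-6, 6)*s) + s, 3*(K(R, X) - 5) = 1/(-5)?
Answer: 1628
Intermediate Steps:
K(R, X) = 74/15 (K(R, X) = 5 + (⅓)/(-5) = 5 + (⅓)*(-⅕) = 5 - 1/15 = 74/15)
F(G, V) = 74/15
W(s) = s² + 7*s (W(s) = (s² + 6*s) + s = s² + 7*s)
F(6, -3)*W(-22) = 74*(-22*(7 - 22))/15 = 74*(-22*(-15))/15 = (74/15)*330 = 1628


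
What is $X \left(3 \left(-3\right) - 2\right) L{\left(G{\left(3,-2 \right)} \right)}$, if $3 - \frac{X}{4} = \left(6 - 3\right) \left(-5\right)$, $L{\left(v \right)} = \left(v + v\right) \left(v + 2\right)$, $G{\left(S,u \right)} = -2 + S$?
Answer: $-4752$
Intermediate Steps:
$L{\left(v \right)} = 2 v \left(2 + v\right)$
$X = 72$ ($X = 12 - 4 \left(6 - 3\right) \left(-5\right) = 12 - 4 \cdot 3 \left(-5\right) = 12 - -60 = 12 + 60 = 72$)
$X \left(3 \left(-3\right) - 2\right) L{\left(G{\left(3,-2 \right)} \right)} = 72 \left(3 \left(-3\right) - 2\right) 2 \left(-2 + 3\right) \left(2 + \left(-2 + 3\right)\right) = 72 \left(-9 - 2\right) 2 \cdot 1 \left(2 + 1\right) = 72 \left(- 11 \cdot 2 \cdot 1 \cdot 3\right) = 72 \left(\left(-11\right) 6\right) = 72 \left(-66\right) = -4752$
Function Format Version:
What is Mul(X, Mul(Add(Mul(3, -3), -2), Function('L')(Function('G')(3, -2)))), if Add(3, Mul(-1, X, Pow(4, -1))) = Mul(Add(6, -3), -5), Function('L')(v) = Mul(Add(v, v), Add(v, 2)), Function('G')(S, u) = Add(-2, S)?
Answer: -4752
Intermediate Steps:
Function('L')(v) = Mul(2, v, Add(2, v)) (Function('L')(v) = Mul(Mul(2, v), Add(2, v)) = Mul(2, v, Add(2, v)))
X = 72 (X = Add(12, Mul(-4, Mul(Add(6, -3), -5))) = Add(12, Mul(-4, Mul(3, -5))) = Add(12, Mul(-4, -15)) = Add(12, 60) = 72)
Mul(X, Mul(Add(Mul(3, -3), -2), Function('L')(Function('G')(3, -2)))) = Mul(72, Mul(Add(Mul(3, -3), -2), Mul(2, Add(-2, 3), Add(2, Add(-2, 3))))) = Mul(72, Mul(Add(-9, -2), Mul(2, 1, Add(2, 1)))) = Mul(72, Mul(-11, Mul(2, 1, 3))) = Mul(72, Mul(-11, 6)) = Mul(72, -66) = -4752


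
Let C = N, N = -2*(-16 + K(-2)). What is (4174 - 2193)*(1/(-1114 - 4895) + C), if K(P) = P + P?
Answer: 476151179/6009 ≈ 79240.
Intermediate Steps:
K(P) = 2*P
N = 40 (N = -2*(-16 + 2*(-2)) = -2*(-16 - 4) = -2*(-20) = 40)
C = 40
(4174 - 2193)*(1/(-1114 - 4895) + C) = (4174 - 2193)*(1/(-1114 - 4895) + 40) = 1981*(1/(-6009) + 40) = 1981*(-1/6009 + 40) = 1981*(240359/6009) = 476151179/6009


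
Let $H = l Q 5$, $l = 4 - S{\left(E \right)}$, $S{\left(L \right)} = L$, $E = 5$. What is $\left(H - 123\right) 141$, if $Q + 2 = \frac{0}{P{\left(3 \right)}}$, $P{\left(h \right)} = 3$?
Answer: $-15933$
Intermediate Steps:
$Q = -2$ ($Q = -2 + \frac{0}{3} = -2 + 0 \cdot \frac{1}{3} = -2 + 0 = -2$)
$l = -1$ ($l = 4 - 5 = -1$)
$H = 10$ ($H = \left(-1\right) \left(-2\right) 5 = 2 \cdot 5 = 10$)
$\left(H - 123\right) 141 = \left(10 - 123\right) 141 = \left(-113\right) 141 = -15933$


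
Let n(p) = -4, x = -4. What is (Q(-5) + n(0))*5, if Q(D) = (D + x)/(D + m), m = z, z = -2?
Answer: -95/7 ≈ -13.571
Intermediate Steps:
m = -2
Q(D) = (-4 + D)/(-2 + D) (Q(D) = (D - 4)/(D - 2) = (-4 + D)/(-2 + D))
(Q(-5) + n(0))*5 = ((-4 - 5)/(-2 - 5) - 4)*5 = (-9/(-7) - 4)*5 = (-⅐*(-9) - 4)*5 = (9/7 - 4)*5 = -19/7*5 = -95/7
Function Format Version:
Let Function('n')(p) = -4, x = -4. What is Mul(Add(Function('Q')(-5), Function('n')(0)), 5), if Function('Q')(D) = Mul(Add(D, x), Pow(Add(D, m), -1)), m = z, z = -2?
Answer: Rational(-95, 7) ≈ -13.571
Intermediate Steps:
m = -2
Function('Q')(D) = Mul(Pow(Add(-2, D), -1), Add(-4, D)) (Function('Q')(D) = Mul(Add(D, -4), Pow(Add(D, -2), -1)) = Mul(Add(-4, D), Pow(Add(-2, D), -1)) = Mul(Pow(Add(-2, D), -1), Add(-4, D)))
Mul(Add(Function('Q')(-5), Function('n')(0)), 5) = Mul(Add(Mul(Pow(Add(-2, -5), -1), Add(-4, -5)), -4), 5) = Mul(Add(Mul(Pow(-7, -1), -9), -4), 5) = Mul(Add(Mul(Rational(-1, 7), -9), -4), 5) = Mul(Add(Rational(9, 7), -4), 5) = Mul(Rational(-19, 7), 5) = Rational(-95, 7)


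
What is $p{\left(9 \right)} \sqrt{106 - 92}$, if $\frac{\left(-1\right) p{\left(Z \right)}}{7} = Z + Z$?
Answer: $- 126 \sqrt{14} \approx -471.45$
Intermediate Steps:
$p{\left(Z \right)} = - 14 Z$ ($p{\left(Z \right)} = - 7 \left(Z + Z\right) = - 7 \cdot 2 Z = - 14 Z$)
$p{\left(9 \right)} \sqrt{106 - 92} = \left(-14\right) 9 \sqrt{106 - 92} = - 126 \sqrt{14}$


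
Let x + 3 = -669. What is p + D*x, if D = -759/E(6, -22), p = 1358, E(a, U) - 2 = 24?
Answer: 272678/13 ≈ 20975.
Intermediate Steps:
x = -672 (x = -3 - 669 = -672)
E(a, U) = 26 (E(a, U) = 2 + 24 = 26)
D = -759/26 ≈ -29.192
p + D*x = 1358 - 759/26*(-672) = 1358 + 255024/13 = 272678/13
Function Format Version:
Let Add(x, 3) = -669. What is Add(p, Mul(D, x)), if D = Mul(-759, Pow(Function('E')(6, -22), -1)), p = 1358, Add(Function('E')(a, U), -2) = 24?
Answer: Rational(272678, 13) ≈ 20975.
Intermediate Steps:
x = -672 (x = Add(-3, -669) = -672)
Function('E')(a, U) = 26 (Function('E')(a, U) = Add(2, 24) = 26)
D = Rational(-759, 26) (D = Mul(-759, Pow(26, -1)) = Mul(-759, Rational(1, 26)) = Rational(-759, 26) ≈ -29.192)
Add(p, Mul(D, x)) = Add(1358, Mul(Rational(-759, 26), -672)) = Add(1358, Rational(255024, 13)) = Rational(272678, 13)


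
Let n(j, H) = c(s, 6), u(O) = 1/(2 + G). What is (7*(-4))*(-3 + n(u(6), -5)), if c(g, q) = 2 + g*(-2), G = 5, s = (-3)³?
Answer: -1484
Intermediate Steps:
s = -27
u(O) = ⅐ (u(O) = 1/(2 + 5) = 1/7 = ⅐)
c(g, q) = 2 - 2*g
n(j, H) = 56 (n(j, H) = 2 - 2*(-27) = 2 + 54 = 56)
(7*(-4))*(-3 + n(u(6), -5)) = (7*(-4))*(-3 + 56) = -28*53 = -1484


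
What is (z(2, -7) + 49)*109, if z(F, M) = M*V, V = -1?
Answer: 6104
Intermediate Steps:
z(F, M) = -M (z(F, M) = M*(-1) = -M)
(z(2, -7) + 49)*109 = (-1*(-7) + 49)*109 = (7 + 49)*109 = 56*109 = 6104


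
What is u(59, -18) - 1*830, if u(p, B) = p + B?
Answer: -789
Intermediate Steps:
u(p, B) = B + p
u(59, -18) - 1*830 = (-18 + 59) - 1*830 = 41 - 830 = -789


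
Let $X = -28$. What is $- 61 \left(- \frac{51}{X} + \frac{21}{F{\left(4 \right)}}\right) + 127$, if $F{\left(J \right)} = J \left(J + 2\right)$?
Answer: $- \frac{2099}{56} \approx -37.482$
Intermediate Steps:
$F{\left(J \right)} = J \left(2 + J\right)$
$- 61 \left(- \frac{51}{X} + \frac{21}{F{\left(4 \right)}}\right) + 127 = - 61 \left(- \frac{51}{-28} + \frac{21}{4 \left(2 + 4\right)}\right) + 127 = - 61 \left(\left(-51\right) \left(- \frac{1}{28}\right) + \frac{21}{4 \cdot 6}\right) + 127 = - 61 \left(\frac{51}{28} + \frac{21}{24}\right) + 127 = - 61 \left(\frac{51}{28} + 21 \cdot \frac{1}{24}\right) + 127 = - 61 \left(\frac{51}{28} + \frac{7}{8}\right) + 127 = \left(-61\right) \frac{151}{56} + 127 = - \frac{9211}{56} + 127 = - \frac{2099}{56}$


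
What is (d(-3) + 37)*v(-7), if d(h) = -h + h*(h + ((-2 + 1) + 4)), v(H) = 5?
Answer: 200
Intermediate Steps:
d(h) = -h + h*(3 + h) (d(h) = -h + h*(h + (-1 + 4)) = -h + h*(h + 3) = -h + h*(3 + h))
(d(-3) + 37)*v(-7) = (-3*(2 - 3) + 37)*5 = (-3*(-1) + 37)*5 = (3 + 37)*5 = 40*5 = 200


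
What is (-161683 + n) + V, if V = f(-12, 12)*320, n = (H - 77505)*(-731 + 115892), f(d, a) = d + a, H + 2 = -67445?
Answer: -16692978955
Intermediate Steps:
H = -67447 (H = -2 - 67445 = -67447)
f(d, a) = a + d
n = -16692817272 (n = (-67447 - 77505)*(-731 + 115892) = -144952*115161 = -16692817272)
V = 0 (V = (12 - 12)*320 = 0*320 = 0)
(-161683 + n) + V = (-161683 - 16692817272) + 0 = -16692978955 + 0 = -16692978955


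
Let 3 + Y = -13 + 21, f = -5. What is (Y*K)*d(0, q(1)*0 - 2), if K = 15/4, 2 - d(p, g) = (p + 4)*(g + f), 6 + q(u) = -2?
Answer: 1125/2 ≈ 562.50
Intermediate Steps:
q(u) = -8 (q(u) = -6 - 2 = -8)
d(p, g) = 2 - (-5 + g)*(4 + p) (d(p, g) = 2 - (p + 4)*(g - 5) = 2 - (4 + p)*(-5 + g) = 2 - (-5 + g)*(4 + p))
Y = 5 (Y = -3 + (-13 + 21) = -3 + 8 = 5)
K = 15/4 (K = 15*(¼) = 15/4 ≈ 3.7500)
(Y*K)*d(0, q(1)*0 - 2) = (5*(15/4))*(22 - 4*(-8*0 - 2) + 5*0 - 1*(-8*0 - 2)*0) = 75*(22 - 4*(0 - 2) + 0 - 1*(0 - 2)*0)/4 = 75*(22 - 4*(-2) + 0 - 1*(-2)*0)/4 = 75*(22 + 8 + 0 + 0)/4 = (75/4)*30 = 1125/2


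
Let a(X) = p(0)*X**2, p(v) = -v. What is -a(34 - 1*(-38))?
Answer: 0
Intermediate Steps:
a(X) = 0 (a(X) = (-1*0)*X**2 = 0*X**2 = 0)
-a(34 - 1*(-38)) = -1*0 = 0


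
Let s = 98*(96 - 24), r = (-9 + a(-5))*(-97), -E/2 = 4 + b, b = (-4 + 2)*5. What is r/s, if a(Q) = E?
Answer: -97/2352 ≈ -0.041241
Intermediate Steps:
b = -10 (b = -2*5 = -10)
E = 12 (E = -2*(4 - 10) = -2*(-6) = 12)
a(Q) = 12
r = -291 (r = (-9 + 12)*(-97) = 3*(-97) = -291)
s = 7056 (s = 98*72 = 7056)
r/s = -291/7056 = -291*1/7056 = -97/2352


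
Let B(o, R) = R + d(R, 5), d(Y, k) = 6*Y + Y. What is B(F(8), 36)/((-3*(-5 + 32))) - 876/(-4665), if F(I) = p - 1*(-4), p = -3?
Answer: -47132/13995 ≈ -3.3678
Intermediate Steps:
d(Y, k) = 7*Y
F(I) = 1 (F(I) = -3 - 1*(-4) = -3 + 4 = 1)
B(o, R) = 8*R (B(o, R) = R + 7*R = 8*R)
B(F(8), 36)/((-3*(-5 + 32))) - 876/(-4665) = (8*36)/((-3*(-5 + 32))) - 876/(-4665) = 288/((-3*27)) - 876*(-1/4665) = 288/(-81) + 292/1555 = 288*(-1/81) + 292/1555 = -32/9 + 292/1555 = -47132/13995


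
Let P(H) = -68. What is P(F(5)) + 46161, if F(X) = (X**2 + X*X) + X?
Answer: 46093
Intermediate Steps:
F(X) = X + 2*X**2 (F(X) = (X**2 + X**2) + X = 2*X**2 + X = X + 2*X**2)
P(F(5)) + 46161 = -68 + 46161 = 46093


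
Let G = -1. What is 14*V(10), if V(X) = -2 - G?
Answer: -14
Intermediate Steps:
V(X) = -1 (V(X) = -2 - 1*(-1) = -2 + 1 = -1)
14*V(10) = 14*(-1) = -14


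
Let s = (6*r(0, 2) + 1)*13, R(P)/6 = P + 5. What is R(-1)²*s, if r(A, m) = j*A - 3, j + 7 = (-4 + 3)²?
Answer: -127296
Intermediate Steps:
j = -6 (j = -7 + (-4 + 3)² = -7 + (-1)² = -7 + 1 = -6)
r(A, m) = -3 - 6*A (r(A, m) = -6*A - 3 = -3 - 6*A)
R(P) = 30 + 6*P (R(P) = 6*(P + 5) = 6*(5 + P) = 30 + 6*P)
s = -221 (s = (6*(-3 - 6*0) + 1)*13 = (6*(-3 + 0) + 1)*13 = (6*(-3) + 1)*13 = (-18 + 1)*13 = -17*13 = -221)
R(-1)²*s = (30 + 6*(-1))²*(-221) = (30 - 6)²*(-221) = 24²*(-221) = 576*(-221) = -127296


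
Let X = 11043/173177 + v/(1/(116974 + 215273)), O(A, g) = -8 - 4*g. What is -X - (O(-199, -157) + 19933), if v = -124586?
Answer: 7168368239527410/173177 ≈ 4.1393e+10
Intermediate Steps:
X = -7168371798834291/173177 (X = 11043/173177 - 124586/(1/(116974 + 215273)) = 11043*(1/173177) - 124586/(1/332247) = 11043/173177 - 124586/1/332247 = 11043/173177 - 124586*332247 = 11043/173177 - 41393324742 = -7168371798834291/173177 ≈ -4.1393e+10)
-X - (O(-199, -157) + 19933) = -1*(-7168371798834291/173177) - ((-8 - 4*(-157)) + 19933) = 7168371798834291/173177 - ((-8 + 628) + 19933) = 7168371798834291/173177 - (620 + 19933) = 7168371798834291/173177 - 1*20553 = 7168371798834291/173177 - 20553 = 7168368239527410/173177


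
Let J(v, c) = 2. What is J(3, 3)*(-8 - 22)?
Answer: -60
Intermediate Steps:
J(3, 3)*(-8 - 22) = 2*(-8 - 22) = 2*(-30) = -60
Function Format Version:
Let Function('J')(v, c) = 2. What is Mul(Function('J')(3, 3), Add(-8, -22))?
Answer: -60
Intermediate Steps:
Mul(Function('J')(3, 3), Add(-8, -22)) = Mul(2, Add(-8, -22)) = Mul(2, -30) = -60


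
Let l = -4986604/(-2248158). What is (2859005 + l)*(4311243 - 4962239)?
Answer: -2092138378527848212/1124079 ≈ -1.8612e+12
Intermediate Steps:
l = 2493302/1124079 (l = -4986604*(-1/2248158) = 2493302/1124079 ≈ 2.2181)
(2859005 + l)*(4311243 - 4962239) = (2859005 + 2493302/1124079)*(4311243 - 4962239) = (3213749974697/1124079)*(-650996) = -2092138378527848212/1124079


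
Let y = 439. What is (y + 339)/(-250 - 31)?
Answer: -778/281 ≈ -2.7687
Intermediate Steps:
(y + 339)/(-250 - 31) = (439 + 339)/(-250 - 31) = 778/(-281) = 778*(-1/281) = -778/281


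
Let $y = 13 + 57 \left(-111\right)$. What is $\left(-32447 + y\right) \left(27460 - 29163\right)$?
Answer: $66009983$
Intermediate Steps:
$y = -6314$ ($y = 13 - 6327 = -6314$)
$\left(-32447 + y\right) \left(27460 - 29163\right) = \left(-32447 - 6314\right) \left(27460 - 29163\right) = \left(-38761\right) \left(-1703\right) = 66009983$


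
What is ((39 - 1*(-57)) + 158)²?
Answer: 64516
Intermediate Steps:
((39 - 1*(-57)) + 158)² = ((39 + 57) + 158)² = (96 + 158)² = 254² = 64516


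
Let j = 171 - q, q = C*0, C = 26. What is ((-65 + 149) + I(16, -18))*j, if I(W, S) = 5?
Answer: 15219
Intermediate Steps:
q = 0 (q = 26*0 = 0)
j = 171 (j = 171 - 1*0 = 171 + 0 = 171)
((-65 + 149) + I(16, -18))*j = ((-65 + 149) + 5)*171 = (84 + 5)*171 = 89*171 = 15219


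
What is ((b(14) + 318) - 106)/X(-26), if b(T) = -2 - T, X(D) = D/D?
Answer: 196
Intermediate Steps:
X(D) = 1
((b(14) + 318) - 106)/X(-26) = (((-2 - 1*14) + 318) - 106)/1 = (((-2 - 14) + 318) - 106)*1 = ((-16 + 318) - 106)*1 = (302 - 106)*1 = 196*1 = 196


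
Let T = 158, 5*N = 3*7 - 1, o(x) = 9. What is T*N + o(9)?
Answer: 641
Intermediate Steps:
N = 4 (N = (3*7 - 1)/5 = (21 - 1)/5 = (1/5)*20 = 4)
T*N + o(9) = 158*4 + 9 = 632 + 9 = 641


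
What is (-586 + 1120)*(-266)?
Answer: -142044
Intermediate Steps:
(-586 + 1120)*(-266) = 534*(-266) = -142044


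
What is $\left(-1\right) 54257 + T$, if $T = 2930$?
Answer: $-51327$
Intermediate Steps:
$\left(-1\right) 54257 + T = \left(-1\right) 54257 + 2930 = -54257 + 2930 = -51327$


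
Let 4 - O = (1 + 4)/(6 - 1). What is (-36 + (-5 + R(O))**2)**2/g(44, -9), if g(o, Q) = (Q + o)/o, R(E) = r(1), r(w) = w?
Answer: 3520/7 ≈ 502.86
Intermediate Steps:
O = 3 (O = 4 - (1 + 4)/(6 - 1) = 4 - 5/5 = 4 - 1*1 = 4 - 1 = 3)
R(E) = 1
g(o, Q) = (Q + o)/o
(-36 + (-5 + R(O))**2)**2/g(44, -9) = (-36 + (-5 + 1)**2)**2/(((-9 + 44)/44)) = (-36 + (-4)**2)**2/(((1/44)*35)) = (-36 + 16)**2/(35/44) = (-20)**2*(44/35) = 400*(44/35) = 3520/7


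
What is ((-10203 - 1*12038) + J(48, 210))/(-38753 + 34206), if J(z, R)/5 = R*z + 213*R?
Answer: -251809/4547 ≈ -55.379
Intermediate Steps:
J(z, R) = 1065*R + 5*R*z (J(z, R) = 5*(R*z + 213*R) = 5*(213*R + R*z) = 1065*R + 5*R*z)
((-10203 - 1*12038) + J(48, 210))/(-38753 + 34206) = ((-10203 - 1*12038) + 5*210*(213 + 48))/(-38753 + 34206) = ((-10203 - 12038) + 5*210*261)/(-4547) = (-22241 + 274050)*(-1/4547) = 251809*(-1/4547) = -251809/4547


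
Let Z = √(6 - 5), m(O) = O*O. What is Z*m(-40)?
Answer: 1600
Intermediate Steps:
m(O) = O²
Z = 1 (Z = √1 = 1)
Z*m(-40) = 1*(-40)² = 1*1600 = 1600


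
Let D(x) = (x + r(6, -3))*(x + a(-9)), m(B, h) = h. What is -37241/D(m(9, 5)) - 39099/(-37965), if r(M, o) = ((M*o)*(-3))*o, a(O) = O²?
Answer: 647256421/170867810 ≈ 3.7881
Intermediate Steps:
r(M, o) = -3*M*o² (r(M, o) = (-3*M*o)*o = -3*M*o²)
D(x) = (-162 + x)*(81 + x) (D(x) = (x - 3*6*(-3)²)*(x + (-9)²) = (x - 3*6*9)*(x + 81) = (x - 162)*(81 + x) = (-162 + x)*(81 + x))
-37241/D(m(9, 5)) - 39099/(-37965) = -37241/(-13122 + 5² - 81*5) - 39099/(-37965) = -37241/(-13122 + 25 - 405) - 39099*(-1/37965) = -37241/(-13502) + 13033/12655 = -37241*(-1/13502) + 13033/12655 = 37241/13502 + 13033/12655 = 647256421/170867810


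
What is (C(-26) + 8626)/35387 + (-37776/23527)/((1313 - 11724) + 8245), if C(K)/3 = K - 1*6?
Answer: 72670193462/300550531589 ≈ 0.24179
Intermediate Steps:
C(K) = -18 + 3*K (C(K) = 3*(K - 1*6) = 3*(K - 6) = 3*(-6 + K) = -18 + 3*K)
(C(-26) + 8626)/35387 + (-37776/23527)/((1313 - 11724) + 8245) = ((-18 + 3*(-26)) + 8626)/35387 + (-37776/23527)/((1313 - 11724) + 8245) = ((-18 - 78) + 8626)*(1/35387) + (-37776*1/23527)/(-10411 + 8245) = (-96 + 8626)*(1/35387) - 37776/23527/(-2166) = 8530*(1/35387) - 37776/23527*(-1/2166) = 8530/35387 + 6296/8493247 = 72670193462/300550531589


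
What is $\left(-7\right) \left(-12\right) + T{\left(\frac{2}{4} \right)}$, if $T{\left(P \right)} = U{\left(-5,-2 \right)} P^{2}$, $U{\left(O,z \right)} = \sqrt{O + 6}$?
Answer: $\frac{337}{4} \approx 84.25$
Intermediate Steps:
$U{\left(O,z \right)} = \sqrt{6 + O}$
$T{\left(P \right)} = P^{2}$ ($T{\left(P \right)} = \sqrt{6 - 5} P^{2} = \sqrt{1} P^{2} = 1 P^{2} = P^{2}$)
$\left(-7\right) \left(-12\right) + T{\left(\frac{2}{4} \right)} = \left(-7\right) \left(-12\right) + \left(\frac{2}{4}\right)^{2} = 84 + \left(2 \cdot \frac{1}{4}\right)^{2} = 84 + \left(\frac{1}{2}\right)^{2} = 84 + \frac{1}{4} = \frac{337}{4}$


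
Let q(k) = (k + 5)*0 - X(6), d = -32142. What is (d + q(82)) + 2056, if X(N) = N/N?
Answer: -30087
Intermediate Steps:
X(N) = 1
q(k) = -1 (q(k) = (k + 5)*0 - 1*1 = (5 + k)*0 - 1 = 0 - 1 = -1)
(d + q(82)) + 2056 = (-32142 - 1) + 2056 = -32143 + 2056 = -30087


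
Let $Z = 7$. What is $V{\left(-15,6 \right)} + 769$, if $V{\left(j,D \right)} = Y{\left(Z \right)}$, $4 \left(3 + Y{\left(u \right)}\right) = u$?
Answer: $\frac{3071}{4} \approx 767.75$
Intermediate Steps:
$Y{\left(u \right)} = -3 + \frac{u}{4}$
$V{\left(j,D \right)} = - \frac{5}{4}$ ($V{\left(j,D \right)} = -3 + \frac{1}{4} \cdot 7 = -3 + \frac{7}{4} = - \frac{5}{4}$)
$V{\left(-15,6 \right)} + 769 = - \frac{5}{4} + 769 = \frac{3071}{4}$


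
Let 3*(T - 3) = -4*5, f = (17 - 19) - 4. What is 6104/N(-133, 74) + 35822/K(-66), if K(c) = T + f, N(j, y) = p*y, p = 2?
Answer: -3931988/1073 ≈ -3664.5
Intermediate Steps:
f = -6 (f = -2 - 4 = -6)
N(j, y) = 2*y
T = -11/3 (T = 3 + (-4*5)/3 = 3 + (⅓)*(-20) = 3 - 20/3 = -11/3 ≈ -3.6667)
K(c) = -29/3 (K(c) = -11/3 - 6 = -29/3)
6104/N(-133, 74) + 35822/K(-66) = 6104/((2*74)) + 35822/(-29/3) = 6104/148 + 35822*(-3/29) = 6104*(1/148) - 107466/29 = 1526/37 - 107466/29 = -3931988/1073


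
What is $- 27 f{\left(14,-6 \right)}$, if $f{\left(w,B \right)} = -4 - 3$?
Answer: $189$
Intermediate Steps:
$f{\left(w,B \right)} = -7$
$- 27 f{\left(14,-6 \right)} = \left(-27\right) \left(-7\right) = 189$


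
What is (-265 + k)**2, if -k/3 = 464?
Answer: 2745649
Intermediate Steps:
k = -1392 (k = -3*464 = -1392)
(-265 + k)**2 = (-265 - 1392)**2 = (-1657)**2 = 2745649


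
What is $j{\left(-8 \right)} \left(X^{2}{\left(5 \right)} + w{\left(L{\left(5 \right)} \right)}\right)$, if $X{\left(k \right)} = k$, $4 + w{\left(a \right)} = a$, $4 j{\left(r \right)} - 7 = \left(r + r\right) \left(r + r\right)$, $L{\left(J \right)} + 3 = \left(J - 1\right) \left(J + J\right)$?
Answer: $\frac{7627}{2} \approx 3813.5$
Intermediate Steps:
$L{\left(J \right)} = -3 + 2 J \left(-1 + J\right)$ ($L{\left(J \right)} = -3 + \left(J - 1\right) \left(J + J\right) = -3 + \left(-1 + J\right) 2 J = -3 + 2 J \left(-1 + J\right)$)
$j{\left(r \right)} = \frac{7}{4} + r^{2}$ ($j{\left(r \right)} = \frac{7}{4} + \frac{\left(r + r\right) \left(r + r\right)}{4} = \frac{7}{4} + \frac{2 r 2 r}{4} = \frac{7}{4} + \frac{4 r^{2}}{4} = \frac{7}{4} + r^{2}$)
$w{\left(a \right)} = -4 + a$
$j{\left(-8 \right)} \left(X^{2}{\left(5 \right)} + w{\left(L{\left(5 \right)} \right)}\right) = \left(\frac{7}{4} + \left(-8\right)^{2}\right) \left(5^{2} - -33\right) = \left(\frac{7}{4} + 64\right) \left(25 - -33\right) = \frac{263 \left(25 - -33\right)}{4} = \frac{263 \left(25 + \left(-4 + 37\right)\right)}{4} = \frac{263 \left(25 + 33\right)}{4} = \frac{263}{4} \cdot 58 = \frac{7627}{2}$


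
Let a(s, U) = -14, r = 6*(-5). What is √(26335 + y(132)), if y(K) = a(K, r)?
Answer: √26321 ≈ 162.24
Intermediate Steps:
r = -30
y(K) = -14
√(26335 + y(132)) = √(26335 - 14) = √26321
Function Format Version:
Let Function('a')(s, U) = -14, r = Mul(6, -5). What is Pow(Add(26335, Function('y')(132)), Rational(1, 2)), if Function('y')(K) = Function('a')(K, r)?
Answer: Pow(26321, Rational(1, 2)) ≈ 162.24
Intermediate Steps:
r = -30
Function('y')(K) = -14
Pow(Add(26335, Function('y')(132)), Rational(1, 2)) = Pow(Add(26335, -14), Rational(1, 2)) = Pow(26321, Rational(1, 2))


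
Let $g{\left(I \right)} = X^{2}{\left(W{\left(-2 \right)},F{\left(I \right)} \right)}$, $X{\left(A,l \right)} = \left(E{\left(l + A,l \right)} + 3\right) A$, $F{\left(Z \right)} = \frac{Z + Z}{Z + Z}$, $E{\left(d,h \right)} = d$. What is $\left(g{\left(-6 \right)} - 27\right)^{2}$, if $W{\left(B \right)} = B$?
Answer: $121$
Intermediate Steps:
$F{\left(Z \right)} = 1$ ($F{\left(Z \right)} = \frac{2 Z}{2 Z} = 2 Z \frac{1}{2 Z} = 1$)
$X{\left(A,l \right)} = A \left(3 + A + l\right)$ ($X{\left(A,l \right)} = \left(\left(l + A\right) + 3\right) A = \left(\left(A + l\right) + 3\right) A = \left(3 + A + l\right) A = A \left(3 + A + l\right)$)
$g{\left(I \right)} = 16$ ($g{\left(I \right)} = \left(- 2 \left(3 - 2 + 1\right)\right)^{2} = \left(\left(-2\right) 2\right)^{2} = \left(-4\right)^{2} = 16$)
$\left(g{\left(-6 \right)} - 27\right)^{2} = \left(16 - 27\right)^{2} = \left(-11\right)^{2} = 121$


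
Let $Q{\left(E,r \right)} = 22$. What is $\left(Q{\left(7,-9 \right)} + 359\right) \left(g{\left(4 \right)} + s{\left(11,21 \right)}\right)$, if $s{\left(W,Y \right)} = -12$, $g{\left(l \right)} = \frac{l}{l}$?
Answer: $-4191$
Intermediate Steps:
$g{\left(l \right)} = 1$
$\left(Q{\left(7,-9 \right)} + 359\right) \left(g{\left(4 \right)} + s{\left(11,21 \right)}\right) = \left(22 + 359\right) \left(1 - 12\right) = 381 \left(-11\right) = -4191$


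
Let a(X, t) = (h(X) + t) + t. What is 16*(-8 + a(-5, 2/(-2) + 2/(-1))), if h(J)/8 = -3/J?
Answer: -736/5 ≈ -147.20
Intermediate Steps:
h(J) = -24/J (h(J) = 8*(-3/J) = -24/J)
a(X, t) = -24/X + 2*t (a(X, t) = (-24/X + t) + t = (t - 24/X) + t = -24/X + 2*t)
16*(-8 + a(-5, 2/(-2) + 2/(-1))) = 16*(-8 + (-24/(-5) + 2*(2/(-2) + 2/(-1)))) = 16*(-8 + (-24*(-⅕) + 2*(2*(-½) + 2*(-1)))) = 16*(-8 + (24/5 + 2*(-1 - 2))) = 16*(-8 + (24/5 + 2*(-3))) = 16*(-8 + (24/5 - 6)) = 16*(-8 - 6/5) = 16*(-46/5) = -736/5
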